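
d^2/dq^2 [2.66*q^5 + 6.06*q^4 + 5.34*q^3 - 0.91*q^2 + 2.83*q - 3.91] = 53.2*q^3 + 72.72*q^2 + 32.04*q - 1.82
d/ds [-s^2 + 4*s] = 4 - 2*s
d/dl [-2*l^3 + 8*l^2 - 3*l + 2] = -6*l^2 + 16*l - 3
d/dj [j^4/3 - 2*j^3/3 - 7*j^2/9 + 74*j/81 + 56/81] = 4*j^3/3 - 2*j^2 - 14*j/9 + 74/81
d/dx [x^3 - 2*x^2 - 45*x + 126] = 3*x^2 - 4*x - 45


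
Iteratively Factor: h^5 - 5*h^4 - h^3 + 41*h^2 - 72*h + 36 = (h - 2)*(h^4 - 3*h^3 - 7*h^2 + 27*h - 18) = (h - 2)^2*(h^3 - h^2 - 9*h + 9) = (h - 2)^2*(h + 3)*(h^2 - 4*h + 3) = (h - 2)^2*(h - 1)*(h + 3)*(h - 3)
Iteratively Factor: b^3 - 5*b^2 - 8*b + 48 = (b - 4)*(b^2 - b - 12) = (b - 4)^2*(b + 3)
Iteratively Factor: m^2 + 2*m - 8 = (m + 4)*(m - 2)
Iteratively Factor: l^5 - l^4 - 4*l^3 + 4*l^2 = (l)*(l^4 - l^3 - 4*l^2 + 4*l) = l^2*(l^3 - l^2 - 4*l + 4) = l^2*(l + 2)*(l^2 - 3*l + 2) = l^2*(l - 1)*(l + 2)*(l - 2)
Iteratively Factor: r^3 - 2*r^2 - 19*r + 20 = (r - 1)*(r^2 - r - 20) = (r - 1)*(r + 4)*(r - 5)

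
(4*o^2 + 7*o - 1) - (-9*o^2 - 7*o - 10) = 13*o^2 + 14*o + 9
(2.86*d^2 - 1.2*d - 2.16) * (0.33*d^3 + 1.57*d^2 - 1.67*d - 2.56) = 0.9438*d^5 + 4.0942*d^4 - 7.373*d^3 - 8.7088*d^2 + 6.6792*d + 5.5296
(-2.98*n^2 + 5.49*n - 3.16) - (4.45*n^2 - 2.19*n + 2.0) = -7.43*n^2 + 7.68*n - 5.16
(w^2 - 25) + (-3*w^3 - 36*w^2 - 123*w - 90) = -3*w^3 - 35*w^2 - 123*w - 115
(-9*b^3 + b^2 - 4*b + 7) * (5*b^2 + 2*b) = -45*b^5 - 13*b^4 - 18*b^3 + 27*b^2 + 14*b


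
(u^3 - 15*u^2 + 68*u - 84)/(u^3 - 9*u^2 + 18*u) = (u^2 - 9*u + 14)/(u*(u - 3))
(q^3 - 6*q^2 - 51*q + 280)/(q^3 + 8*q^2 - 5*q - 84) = (q^2 - 13*q + 40)/(q^2 + q - 12)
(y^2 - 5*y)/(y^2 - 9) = y*(y - 5)/(y^2 - 9)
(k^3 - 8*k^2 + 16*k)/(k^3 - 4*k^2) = (k - 4)/k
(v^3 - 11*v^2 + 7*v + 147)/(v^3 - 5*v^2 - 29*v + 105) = (v^2 - 4*v - 21)/(v^2 + 2*v - 15)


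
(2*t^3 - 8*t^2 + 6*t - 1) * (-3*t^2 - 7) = -6*t^5 + 24*t^4 - 32*t^3 + 59*t^2 - 42*t + 7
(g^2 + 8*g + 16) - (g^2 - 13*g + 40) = 21*g - 24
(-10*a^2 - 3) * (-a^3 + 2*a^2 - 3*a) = 10*a^5 - 20*a^4 + 33*a^3 - 6*a^2 + 9*a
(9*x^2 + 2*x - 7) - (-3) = 9*x^2 + 2*x - 4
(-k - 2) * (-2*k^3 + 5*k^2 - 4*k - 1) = 2*k^4 - k^3 - 6*k^2 + 9*k + 2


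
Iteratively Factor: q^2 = (q)*(q)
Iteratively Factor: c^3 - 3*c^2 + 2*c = (c - 2)*(c^2 - c) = (c - 2)*(c - 1)*(c)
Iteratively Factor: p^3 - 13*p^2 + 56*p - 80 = (p - 4)*(p^2 - 9*p + 20) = (p - 5)*(p - 4)*(p - 4)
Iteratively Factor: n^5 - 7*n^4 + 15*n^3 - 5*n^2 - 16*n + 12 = (n - 1)*(n^4 - 6*n^3 + 9*n^2 + 4*n - 12) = (n - 2)*(n - 1)*(n^3 - 4*n^2 + n + 6) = (n - 2)*(n - 1)*(n + 1)*(n^2 - 5*n + 6) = (n - 3)*(n - 2)*(n - 1)*(n + 1)*(n - 2)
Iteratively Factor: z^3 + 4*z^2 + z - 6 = (z + 2)*(z^2 + 2*z - 3) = (z + 2)*(z + 3)*(z - 1)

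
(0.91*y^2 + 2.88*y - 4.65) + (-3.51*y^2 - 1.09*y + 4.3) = -2.6*y^2 + 1.79*y - 0.350000000000001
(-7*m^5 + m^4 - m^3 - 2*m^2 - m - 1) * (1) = -7*m^5 + m^4 - m^3 - 2*m^2 - m - 1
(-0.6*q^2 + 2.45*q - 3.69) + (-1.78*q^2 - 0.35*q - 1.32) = -2.38*q^2 + 2.1*q - 5.01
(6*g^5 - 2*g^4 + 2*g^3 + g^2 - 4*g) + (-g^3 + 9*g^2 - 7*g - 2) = 6*g^5 - 2*g^4 + g^3 + 10*g^2 - 11*g - 2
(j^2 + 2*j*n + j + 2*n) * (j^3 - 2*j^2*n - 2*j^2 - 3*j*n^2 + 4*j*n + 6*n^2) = j^5 - j^4 - 7*j^3*n^2 - 2*j^3 - 6*j^2*n^3 + 7*j^2*n^2 + 6*j*n^3 + 14*j*n^2 + 12*n^3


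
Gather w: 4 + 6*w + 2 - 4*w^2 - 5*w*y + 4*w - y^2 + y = -4*w^2 + w*(10 - 5*y) - y^2 + y + 6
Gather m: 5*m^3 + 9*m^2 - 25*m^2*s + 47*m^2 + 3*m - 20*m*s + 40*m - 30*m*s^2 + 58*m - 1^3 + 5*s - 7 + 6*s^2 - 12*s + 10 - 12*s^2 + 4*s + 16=5*m^3 + m^2*(56 - 25*s) + m*(-30*s^2 - 20*s + 101) - 6*s^2 - 3*s + 18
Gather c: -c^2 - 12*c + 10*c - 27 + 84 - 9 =-c^2 - 2*c + 48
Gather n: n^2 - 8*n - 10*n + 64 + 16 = n^2 - 18*n + 80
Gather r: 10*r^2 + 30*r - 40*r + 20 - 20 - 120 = 10*r^2 - 10*r - 120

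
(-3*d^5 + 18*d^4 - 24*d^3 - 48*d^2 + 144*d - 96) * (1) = -3*d^5 + 18*d^4 - 24*d^3 - 48*d^2 + 144*d - 96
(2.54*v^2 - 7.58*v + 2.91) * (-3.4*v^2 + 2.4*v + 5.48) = -8.636*v^4 + 31.868*v^3 - 14.1668*v^2 - 34.5544*v + 15.9468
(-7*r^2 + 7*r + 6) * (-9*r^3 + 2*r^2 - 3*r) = 63*r^5 - 77*r^4 - 19*r^3 - 9*r^2 - 18*r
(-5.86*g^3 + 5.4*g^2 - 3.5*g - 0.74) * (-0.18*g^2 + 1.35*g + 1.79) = 1.0548*g^5 - 8.883*g^4 - 2.5694*g^3 + 5.0742*g^2 - 7.264*g - 1.3246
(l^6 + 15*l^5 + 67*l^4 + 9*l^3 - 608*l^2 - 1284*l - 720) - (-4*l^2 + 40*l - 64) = l^6 + 15*l^5 + 67*l^4 + 9*l^3 - 604*l^2 - 1324*l - 656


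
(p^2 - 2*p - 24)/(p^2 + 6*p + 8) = (p - 6)/(p + 2)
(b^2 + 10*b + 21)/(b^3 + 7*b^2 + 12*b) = (b + 7)/(b*(b + 4))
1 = 1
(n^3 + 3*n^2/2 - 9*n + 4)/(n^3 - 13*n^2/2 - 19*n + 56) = (2*n^2 + 7*n - 4)/(2*n^2 - 9*n - 56)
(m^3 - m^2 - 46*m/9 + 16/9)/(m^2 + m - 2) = (m^2 - 3*m + 8/9)/(m - 1)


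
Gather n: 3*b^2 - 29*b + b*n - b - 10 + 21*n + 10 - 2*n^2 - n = 3*b^2 - 30*b - 2*n^2 + n*(b + 20)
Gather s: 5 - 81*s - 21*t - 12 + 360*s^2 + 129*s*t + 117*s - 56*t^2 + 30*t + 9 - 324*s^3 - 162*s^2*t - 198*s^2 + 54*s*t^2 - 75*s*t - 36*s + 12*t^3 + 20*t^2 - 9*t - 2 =-324*s^3 + s^2*(162 - 162*t) + s*(54*t^2 + 54*t) + 12*t^3 - 36*t^2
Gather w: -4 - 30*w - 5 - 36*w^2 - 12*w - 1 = -36*w^2 - 42*w - 10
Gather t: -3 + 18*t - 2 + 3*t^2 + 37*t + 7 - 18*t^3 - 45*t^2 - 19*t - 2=-18*t^3 - 42*t^2 + 36*t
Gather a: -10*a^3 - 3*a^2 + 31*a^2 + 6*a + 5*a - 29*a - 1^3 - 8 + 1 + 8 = -10*a^3 + 28*a^2 - 18*a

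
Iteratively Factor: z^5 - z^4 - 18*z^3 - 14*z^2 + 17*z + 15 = (z - 5)*(z^4 + 4*z^3 + 2*z^2 - 4*z - 3) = (z - 5)*(z - 1)*(z^3 + 5*z^2 + 7*z + 3) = (z - 5)*(z - 1)*(z + 1)*(z^2 + 4*z + 3) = (z - 5)*(z - 1)*(z + 1)^2*(z + 3)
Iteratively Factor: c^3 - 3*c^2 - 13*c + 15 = (c - 5)*(c^2 + 2*c - 3) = (c - 5)*(c - 1)*(c + 3)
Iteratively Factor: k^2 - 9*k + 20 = (k - 5)*(k - 4)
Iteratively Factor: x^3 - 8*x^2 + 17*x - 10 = (x - 1)*(x^2 - 7*x + 10) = (x - 5)*(x - 1)*(x - 2)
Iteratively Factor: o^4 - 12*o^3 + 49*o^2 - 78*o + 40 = (o - 1)*(o^3 - 11*o^2 + 38*o - 40) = (o - 5)*(o - 1)*(o^2 - 6*o + 8) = (o - 5)*(o - 2)*(o - 1)*(o - 4)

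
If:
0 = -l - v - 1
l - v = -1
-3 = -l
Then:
No Solution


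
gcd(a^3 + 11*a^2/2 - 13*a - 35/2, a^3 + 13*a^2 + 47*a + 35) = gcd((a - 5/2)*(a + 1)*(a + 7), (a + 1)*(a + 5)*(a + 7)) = a^2 + 8*a + 7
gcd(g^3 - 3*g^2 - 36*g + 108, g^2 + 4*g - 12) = g + 6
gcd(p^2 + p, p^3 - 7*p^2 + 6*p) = p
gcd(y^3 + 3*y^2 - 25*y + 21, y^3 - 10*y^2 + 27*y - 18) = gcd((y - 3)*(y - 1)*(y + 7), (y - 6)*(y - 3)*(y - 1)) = y^2 - 4*y + 3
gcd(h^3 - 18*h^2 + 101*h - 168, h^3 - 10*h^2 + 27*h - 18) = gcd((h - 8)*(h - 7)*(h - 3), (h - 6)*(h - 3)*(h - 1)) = h - 3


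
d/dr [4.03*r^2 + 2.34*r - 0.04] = 8.06*r + 2.34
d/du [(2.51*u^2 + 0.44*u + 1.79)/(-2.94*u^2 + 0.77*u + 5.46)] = (3.2263*u^2 + 37.9344*u + 1.0241)/(8.6436*u^4 - 4.5276*u^3 - 31.5119*u^2 + 8.4084*u + 29.8116)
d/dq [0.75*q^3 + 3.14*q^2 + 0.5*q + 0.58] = 2.25*q^2 + 6.28*q + 0.5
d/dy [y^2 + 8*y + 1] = 2*y + 8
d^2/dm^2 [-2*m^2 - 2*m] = -4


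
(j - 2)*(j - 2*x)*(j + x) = j^3 - j^2*x - 2*j^2 - 2*j*x^2 + 2*j*x + 4*x^2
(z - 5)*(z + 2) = z^2 - 3*z - 10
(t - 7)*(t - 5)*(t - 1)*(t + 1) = t^4 - 12*t^3 + 34*t^2 + 12*t - 35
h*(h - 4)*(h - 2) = h^3 - 6*h^2 + 8*h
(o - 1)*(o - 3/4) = o^2 - 7*o/4 + 3/4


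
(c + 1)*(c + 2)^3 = c^4 + 7*c^3 + 18*c^2 + 20*c + 8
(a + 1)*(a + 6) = a^2 + 7*a + 6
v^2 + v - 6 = (v - 2)*(v + 3)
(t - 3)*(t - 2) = t^2 - 5*t + 6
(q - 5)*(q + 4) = q^2 - q - 20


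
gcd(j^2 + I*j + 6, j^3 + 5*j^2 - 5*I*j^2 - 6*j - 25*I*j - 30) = j - 2*I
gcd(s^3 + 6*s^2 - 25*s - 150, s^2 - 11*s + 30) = s - 5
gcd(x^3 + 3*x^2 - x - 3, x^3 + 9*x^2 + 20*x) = 1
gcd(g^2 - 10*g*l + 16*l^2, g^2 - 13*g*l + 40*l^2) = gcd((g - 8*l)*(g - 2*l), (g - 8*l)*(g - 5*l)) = g - 8*l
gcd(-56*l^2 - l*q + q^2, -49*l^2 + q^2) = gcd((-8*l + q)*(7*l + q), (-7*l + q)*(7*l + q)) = 7*l + q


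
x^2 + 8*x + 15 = (x + 3)*(x + 5)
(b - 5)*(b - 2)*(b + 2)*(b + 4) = b^4 - b^3 - 24*b^2 + 4*b + 80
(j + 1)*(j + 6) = j^2 + 7*j + 6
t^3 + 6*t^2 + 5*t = t*(t + 1)*(t + 5)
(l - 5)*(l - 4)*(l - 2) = l^3 - 11*l^2 + 38*l - 40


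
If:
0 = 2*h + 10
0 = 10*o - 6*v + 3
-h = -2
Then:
No Solution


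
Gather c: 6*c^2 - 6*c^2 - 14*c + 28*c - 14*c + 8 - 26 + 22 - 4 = 0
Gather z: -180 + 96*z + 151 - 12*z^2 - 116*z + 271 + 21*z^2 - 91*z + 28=9*z^2 - 111*z + 270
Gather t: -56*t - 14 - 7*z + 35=-56*t - 7*z + 21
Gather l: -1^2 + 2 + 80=81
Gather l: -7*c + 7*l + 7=-7*c + 7*l + 7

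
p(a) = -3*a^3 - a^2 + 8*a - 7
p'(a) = -9*a^2 - 2*a + 8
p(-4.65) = 235.81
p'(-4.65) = -177.30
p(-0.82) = -12.58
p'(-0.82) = 3.59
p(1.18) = -3.88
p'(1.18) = -6.89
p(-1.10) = -13.02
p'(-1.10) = -0.69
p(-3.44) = 75.77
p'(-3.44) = -91.62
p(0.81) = -2.77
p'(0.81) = 0.48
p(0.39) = -4.21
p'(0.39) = 5.85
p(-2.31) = 6.16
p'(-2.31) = -35.40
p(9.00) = -2203.00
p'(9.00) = -739.00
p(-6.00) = 557.00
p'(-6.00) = -304.00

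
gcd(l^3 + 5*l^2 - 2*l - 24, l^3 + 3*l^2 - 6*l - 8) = l^2 + 2*l - 8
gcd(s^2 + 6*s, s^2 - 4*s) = s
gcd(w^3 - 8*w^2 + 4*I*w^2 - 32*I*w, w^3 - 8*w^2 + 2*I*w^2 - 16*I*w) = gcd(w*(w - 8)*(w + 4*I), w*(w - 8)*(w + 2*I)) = w^2 - 8*w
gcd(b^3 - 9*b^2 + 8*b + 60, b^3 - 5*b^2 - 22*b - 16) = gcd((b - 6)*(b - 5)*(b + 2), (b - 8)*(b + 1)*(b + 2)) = b + 2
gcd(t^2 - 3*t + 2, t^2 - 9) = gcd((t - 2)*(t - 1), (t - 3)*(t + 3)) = 1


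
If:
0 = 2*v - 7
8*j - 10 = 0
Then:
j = 5/4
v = 7/2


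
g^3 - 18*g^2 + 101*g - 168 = (g - 8)*(g - 7)*(g - 3)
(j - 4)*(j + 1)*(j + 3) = j^3 - 13*j - 12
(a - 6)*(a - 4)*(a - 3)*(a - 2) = a^4 - 15*a^3 + 80*a^2 - 180*a + 144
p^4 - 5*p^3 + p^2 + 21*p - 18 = (p - 3)^2*(p - 1)*(p + 2)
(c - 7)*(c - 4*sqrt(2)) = c^2 - 7*c - 4*sqrt(2)*c + 28*sqrt(2)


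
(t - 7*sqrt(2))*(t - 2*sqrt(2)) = t^2 - 9*sqrt(2)*t + 28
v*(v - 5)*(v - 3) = v^3 - 8*v^2 + 15*v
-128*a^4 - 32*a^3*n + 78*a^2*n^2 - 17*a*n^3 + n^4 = (-8*a + n)^2*(-2*a + n)*(a + n)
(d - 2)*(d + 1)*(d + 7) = d^3 + 6*d^2 - 9*d - 14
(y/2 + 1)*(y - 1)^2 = y^3/2 - 3*y/2 + 1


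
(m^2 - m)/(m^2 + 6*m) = (m - 1)/(m + 6)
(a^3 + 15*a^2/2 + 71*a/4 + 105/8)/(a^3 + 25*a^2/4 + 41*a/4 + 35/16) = 2*(2*a + 3)/(4*a + 1)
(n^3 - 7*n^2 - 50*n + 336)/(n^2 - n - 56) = n - 6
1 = 1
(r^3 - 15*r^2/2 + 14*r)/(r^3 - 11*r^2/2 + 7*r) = (r - 4)/(r - 2)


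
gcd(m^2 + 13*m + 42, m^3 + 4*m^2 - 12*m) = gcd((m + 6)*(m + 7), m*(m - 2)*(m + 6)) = m + 6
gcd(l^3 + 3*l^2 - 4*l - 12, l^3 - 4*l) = l^2 - 4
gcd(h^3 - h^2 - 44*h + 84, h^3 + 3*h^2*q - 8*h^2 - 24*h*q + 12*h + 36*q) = h^2 - 8*h + 12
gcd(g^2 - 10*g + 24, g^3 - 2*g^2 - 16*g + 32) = g - 4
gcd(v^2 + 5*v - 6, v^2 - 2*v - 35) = 1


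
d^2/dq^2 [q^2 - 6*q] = 2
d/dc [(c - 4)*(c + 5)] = 2*c + 1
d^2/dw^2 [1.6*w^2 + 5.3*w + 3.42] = 3.20000000000000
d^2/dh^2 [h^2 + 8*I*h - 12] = 2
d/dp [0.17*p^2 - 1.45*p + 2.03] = 0.34*p - 1.45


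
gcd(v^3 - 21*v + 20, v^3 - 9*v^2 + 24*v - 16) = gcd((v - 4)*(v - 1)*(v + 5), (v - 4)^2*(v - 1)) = v^2 - 5*v + 4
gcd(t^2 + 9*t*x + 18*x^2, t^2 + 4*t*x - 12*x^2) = t + 6*x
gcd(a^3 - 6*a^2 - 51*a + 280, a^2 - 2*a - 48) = a - 8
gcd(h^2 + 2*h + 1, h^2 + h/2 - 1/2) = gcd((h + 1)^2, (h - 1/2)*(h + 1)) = h + 1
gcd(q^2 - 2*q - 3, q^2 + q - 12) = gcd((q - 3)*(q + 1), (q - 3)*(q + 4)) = q - 3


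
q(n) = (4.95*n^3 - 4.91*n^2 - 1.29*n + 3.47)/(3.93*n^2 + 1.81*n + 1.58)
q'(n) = (-7.86*n - 1.81)*(4.95*n^3 - 4.91*n^2 - 1.29*n + 3.47)/(3.93*n^2 + 1.81*n + 1.58)^2 + (14.85*n^2 - 9.82*n - 1.29)/(3.93*n^2 + 1.81*n + 1.58)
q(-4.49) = -7.40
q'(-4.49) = 1.30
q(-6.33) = -9.76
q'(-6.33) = 1.27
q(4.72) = 4.18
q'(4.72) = 1.23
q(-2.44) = -4.60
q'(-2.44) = 1.52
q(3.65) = 2.87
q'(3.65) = 1.21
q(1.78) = 0.78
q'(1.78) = 0.92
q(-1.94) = -3.78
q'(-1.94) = 1.77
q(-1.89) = -3.69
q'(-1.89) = 1.81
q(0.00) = 2.20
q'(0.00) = -3.33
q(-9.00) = -13.15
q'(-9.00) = 1.26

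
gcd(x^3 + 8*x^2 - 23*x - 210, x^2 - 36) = x + 6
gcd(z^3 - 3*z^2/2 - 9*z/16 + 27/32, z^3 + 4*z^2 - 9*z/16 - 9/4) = z^2 - 9/16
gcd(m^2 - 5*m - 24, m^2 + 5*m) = 1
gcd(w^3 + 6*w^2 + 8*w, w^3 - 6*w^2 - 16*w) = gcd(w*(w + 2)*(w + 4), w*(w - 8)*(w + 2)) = w^2 + 2*w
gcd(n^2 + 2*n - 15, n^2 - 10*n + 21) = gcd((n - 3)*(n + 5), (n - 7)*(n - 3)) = n - 3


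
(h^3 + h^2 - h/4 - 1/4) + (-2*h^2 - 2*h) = h^3 - h^2 - 9*h/4 - 1/4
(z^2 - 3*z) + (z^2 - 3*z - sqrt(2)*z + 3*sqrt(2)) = 2*z^2 - 6*z - sqrt(2)*z + 3*sqrt(2)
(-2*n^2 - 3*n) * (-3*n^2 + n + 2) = 6*n^4 + 7*n^3 - 7*n^2 - 6*n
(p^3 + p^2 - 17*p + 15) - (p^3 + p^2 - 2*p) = 15 - 15*p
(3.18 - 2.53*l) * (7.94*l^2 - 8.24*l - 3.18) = -20.0882*l^3 + 46.0964*l^2 - 18.1578*l - 10.1124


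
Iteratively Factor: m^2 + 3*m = (m + 3)*(m)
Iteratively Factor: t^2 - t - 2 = (t + 1)*(t - 2)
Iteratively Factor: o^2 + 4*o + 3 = (o + 3)*(o + 1)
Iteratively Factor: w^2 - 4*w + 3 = (w - 1)*(w - 3)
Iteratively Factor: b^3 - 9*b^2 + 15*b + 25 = (b - 5)*(b^2 - 4*b - 5) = (b - 5)^2*(b + 1)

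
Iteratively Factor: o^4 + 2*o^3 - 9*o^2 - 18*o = (o)*(o^3 + 2*o^2 - 9*o - 18) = o*(o + 3)*(o^2 - o - 6) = o*(o + 2)*(o + 3)*(o - 3)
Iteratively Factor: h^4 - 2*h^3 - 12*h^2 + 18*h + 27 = (h + 1)*(h^3 - 3*h^2 - 9*h + 27) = (h - 3)*(h + 1)*(h^2 - 9) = (h - 3)^2*(h + 1)*(h + 3)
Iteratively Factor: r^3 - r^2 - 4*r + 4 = (r - 1)*(r^2 - 4) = (r - 2)*(r - 1)*(r + 2)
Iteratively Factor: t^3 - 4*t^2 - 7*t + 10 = (t - 1)*(t^2 - 3*t - 10) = (t - 1)*(t + 2)*(t - 5)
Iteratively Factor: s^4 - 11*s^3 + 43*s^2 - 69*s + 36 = (s - 3)*(s^3 - 8*s^2 + 19*s - 12) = (s - 4)*(s - 3)*(s^2 - 4*s + 3) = (s - 4)*(s - 3)^2*(s - 1)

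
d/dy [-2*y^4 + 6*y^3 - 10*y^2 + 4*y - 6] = -8*y^3 + 18*y^2 - 20*y + 4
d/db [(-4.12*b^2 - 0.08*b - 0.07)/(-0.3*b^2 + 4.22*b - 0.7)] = (-17.4104*b^2 + 5.726*b + 0.3514)/(0.09*b^4 - 2.532*b^3 + 18.2284*b^2 - 5.908*b + 0.49)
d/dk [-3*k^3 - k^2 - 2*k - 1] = -9*k^2 - 2*k - 2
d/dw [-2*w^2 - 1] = -4*w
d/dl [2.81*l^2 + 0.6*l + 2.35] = 5.62*l + 0.6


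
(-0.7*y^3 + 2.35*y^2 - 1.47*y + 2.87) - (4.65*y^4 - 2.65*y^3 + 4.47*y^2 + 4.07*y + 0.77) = -4.65*y^4 + 1.95*y^3 - 2.12*y^2 - 5.54*y + 2.1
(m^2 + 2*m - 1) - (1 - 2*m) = m^2 + 4*m - 2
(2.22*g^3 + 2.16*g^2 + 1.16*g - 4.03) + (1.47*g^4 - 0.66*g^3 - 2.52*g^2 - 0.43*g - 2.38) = 1.47*g^4 + 1.56*g^3 - 0.36*g^2 + 0.73*g - 6.41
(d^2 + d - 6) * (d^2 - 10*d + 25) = d^4 - 9*d^3 + 9*d^2 + 85*d - 150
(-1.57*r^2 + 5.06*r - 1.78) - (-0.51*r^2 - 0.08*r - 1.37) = -1.06*r^2 + 5.14*r - 0.41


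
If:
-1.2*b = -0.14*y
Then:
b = 0.116666666666667*y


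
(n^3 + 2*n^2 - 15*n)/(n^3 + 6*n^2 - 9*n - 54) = n*(n + 5)/(n^2 + 9*n + 18)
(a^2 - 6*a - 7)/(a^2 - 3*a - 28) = (a + 1)/(a + 4)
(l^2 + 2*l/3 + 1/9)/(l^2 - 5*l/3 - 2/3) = (l + 1/3)/(l - 2)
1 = 1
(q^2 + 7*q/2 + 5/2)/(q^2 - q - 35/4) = 2*(q + 1)/(2*q - 7)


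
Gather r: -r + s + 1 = -r + s + 1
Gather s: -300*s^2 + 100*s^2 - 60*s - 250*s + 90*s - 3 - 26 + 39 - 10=-200*s^2 - 220*s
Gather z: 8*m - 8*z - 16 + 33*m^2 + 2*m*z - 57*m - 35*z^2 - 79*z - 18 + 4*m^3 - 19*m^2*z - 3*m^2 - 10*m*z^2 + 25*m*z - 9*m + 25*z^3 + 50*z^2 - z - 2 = 4*m^3 + 30*m^2 - 58*m + 25*z^3 + z^2*(15 - 10*m) + z*(-19*m^2 + 27*m - 88) - 36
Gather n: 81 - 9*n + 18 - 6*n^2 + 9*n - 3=96 - 6*n^2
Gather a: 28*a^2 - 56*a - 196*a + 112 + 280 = 28*a^2 - 252*a + 392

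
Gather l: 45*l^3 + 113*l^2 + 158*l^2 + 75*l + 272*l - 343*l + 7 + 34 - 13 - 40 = 45*l^3 + 271*l^2 + 4*l - 12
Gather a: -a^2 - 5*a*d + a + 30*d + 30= -a^2 + a*(1 - 5*d) + 30*d + 30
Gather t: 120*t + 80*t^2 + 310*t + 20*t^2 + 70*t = 100*t^2 + 500*t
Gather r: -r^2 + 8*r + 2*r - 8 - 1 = -r^2 + 10*r - 9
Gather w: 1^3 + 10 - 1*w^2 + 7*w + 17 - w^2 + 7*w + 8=-2*w^2 + 14*w + 36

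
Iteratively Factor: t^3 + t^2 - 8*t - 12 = (t + 2)*(t^2 - t - 6) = (t + 2)^2*(t - 3)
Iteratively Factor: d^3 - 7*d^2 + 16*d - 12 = (d - 2)*(d^2 - 5*d + 6) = (d - 2)^2*(d - 3)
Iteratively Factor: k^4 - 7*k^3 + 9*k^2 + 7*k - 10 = (k - 5)*(k^3 - 2*k^2 - k + 2) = (k - 5)*(k - 2)*(k^2 - 1) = (k - 5)*(k - 2)*(k + 1)*(k - 1)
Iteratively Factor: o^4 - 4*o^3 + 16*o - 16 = (o - 2)*(o^3 - 2*o^2 - 4*o + 8) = (o - 2)^2*(o^2 - 4) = (o - 2)^3*(o + 2)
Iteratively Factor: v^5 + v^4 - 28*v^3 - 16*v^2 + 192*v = (v)*(v^4 + v^3 - 28*v^2 - 16*v + 192) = v*(v - 4)*(v^3 + 5*v^2 - 8*v - 48) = v*(v - 4)*(v - 3)*(v^2 + 8*v + 16) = v*(v - 4)*(v - 3)*(v + 4)*(v + 4)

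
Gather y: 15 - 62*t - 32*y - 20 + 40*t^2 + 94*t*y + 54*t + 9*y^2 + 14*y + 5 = 40*t^2 - 8*t + 9*y^2 + y*(94*t - 18)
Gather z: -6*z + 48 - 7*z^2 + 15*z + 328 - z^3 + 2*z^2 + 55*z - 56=-z^3 - 5*z^2 + 64*z + 320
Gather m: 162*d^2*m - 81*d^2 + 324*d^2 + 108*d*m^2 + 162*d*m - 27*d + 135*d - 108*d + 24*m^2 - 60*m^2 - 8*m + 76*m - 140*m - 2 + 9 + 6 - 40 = 243*d^2 + m^2*(108*d - 36) + m*(162*d^2 + 162*d - 72) - 27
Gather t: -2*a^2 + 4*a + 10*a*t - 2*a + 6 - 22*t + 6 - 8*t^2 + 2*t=-2*a^2 + 2*a - 8*t^2 + t*(10*a - 20) + 12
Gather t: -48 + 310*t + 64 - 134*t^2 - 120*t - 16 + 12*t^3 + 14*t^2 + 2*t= 12*t^3 - 120*t^2 + 192*t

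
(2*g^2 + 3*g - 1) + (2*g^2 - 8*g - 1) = 4*g^2 - 5*g - 2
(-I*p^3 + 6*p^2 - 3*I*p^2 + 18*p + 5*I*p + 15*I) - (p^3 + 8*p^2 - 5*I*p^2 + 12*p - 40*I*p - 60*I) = -p^3 - I*p^3 - 2*p^2 + 2*I*p^2 + 6*p + 45*I*p + 75*I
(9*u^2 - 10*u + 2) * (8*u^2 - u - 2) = 72*u^4 - 89*u^3 + 8*u^2 + 18*u - 4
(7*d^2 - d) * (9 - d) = -7*d^3 + 64*d^2 - 9*d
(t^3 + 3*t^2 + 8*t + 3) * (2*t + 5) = 2*t^4 + 11*t^3 + 31*t^2 + 46*t + 15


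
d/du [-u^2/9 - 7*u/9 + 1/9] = -2*u/9 - 7/9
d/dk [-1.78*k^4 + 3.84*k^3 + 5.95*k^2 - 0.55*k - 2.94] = -7.12*k^3 + 11.52*k^2 + 11.9*k - 0.55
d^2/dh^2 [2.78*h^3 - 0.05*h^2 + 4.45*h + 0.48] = 16.68*h - 0.1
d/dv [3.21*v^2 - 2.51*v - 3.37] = 6.42*v - 2.51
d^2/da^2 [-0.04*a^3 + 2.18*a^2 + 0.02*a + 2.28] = 4.36 - 0.24*a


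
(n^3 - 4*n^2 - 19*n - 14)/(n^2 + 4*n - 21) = (n^3 - 4*n^2 - 19*n - 14)/(n^2 + 4*n - 21)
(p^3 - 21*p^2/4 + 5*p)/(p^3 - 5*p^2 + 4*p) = (p - 5/4)/(p - 1)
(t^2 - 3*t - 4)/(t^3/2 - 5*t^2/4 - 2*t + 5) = 4*(t^2 - 3*t - 4)/(2*t^3 - 5*t^2 - 8*t + 20)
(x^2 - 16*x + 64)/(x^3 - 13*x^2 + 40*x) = (x - 8)/(x*(x - 5))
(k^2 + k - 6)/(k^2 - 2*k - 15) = (k - 2)/(k - 5)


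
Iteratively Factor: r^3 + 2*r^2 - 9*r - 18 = (r + 2)*(r^2 - 9) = (r - 3)*(r + 2)*(r + 3)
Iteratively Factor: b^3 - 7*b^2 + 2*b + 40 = (b + 2)*(b^2 - 9*b + 20) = (b - 5)*(b + 2)*(b - 4)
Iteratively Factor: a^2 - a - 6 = (a + 2)*(a - 3)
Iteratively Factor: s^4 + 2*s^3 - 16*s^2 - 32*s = (s + 4)*(s^3 - 2*s^2 - 8*s) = (s - 4)*(s + 4)*(s^2 + 2*s) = (s - 4)*(s + 2)*(s + 4)*(s)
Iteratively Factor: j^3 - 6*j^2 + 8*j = (j - 4)*(j^2 - 2*j) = j*(j - 4)*(j - 2)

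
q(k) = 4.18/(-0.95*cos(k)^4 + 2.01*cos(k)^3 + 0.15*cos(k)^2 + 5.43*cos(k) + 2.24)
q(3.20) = -0.70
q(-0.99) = 0.76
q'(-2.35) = -4.79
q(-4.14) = -3.95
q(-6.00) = 0.49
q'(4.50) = -19.81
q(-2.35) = -1.72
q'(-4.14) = 23.97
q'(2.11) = 36.93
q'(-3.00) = -0.25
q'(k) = 4.18*(-3.8*sin(k)*cos(k)^3 + 6.03*sin(k)*cos(k)^2 + 0.3*sin(k)*cos(k) + 5.43*sin(k))/(-0.95*cos(k)^4 + 2.01*cos(k)^3 + 0.15*cos(k)^2 + 5.43*cos(k) + 2.24)^2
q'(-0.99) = -0.78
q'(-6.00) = 0.13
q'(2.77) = 0.81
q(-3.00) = -0.71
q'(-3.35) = 0.39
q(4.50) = 3.87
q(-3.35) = -0.74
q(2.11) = -4.94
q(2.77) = -0.83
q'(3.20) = -0.10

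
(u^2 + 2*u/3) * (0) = 0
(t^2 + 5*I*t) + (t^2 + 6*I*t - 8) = 2*t^2 + 11*I*t - 8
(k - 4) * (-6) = 24 - 6*k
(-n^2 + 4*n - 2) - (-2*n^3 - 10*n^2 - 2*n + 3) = 2*n^3 + 9*n^2 + 6*n - 5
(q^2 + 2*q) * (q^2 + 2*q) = q^4 + 4*q^3 + 4*q^2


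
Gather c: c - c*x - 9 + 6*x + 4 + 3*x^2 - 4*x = c*(1 - x) + 3*x^2 + 2*x - 5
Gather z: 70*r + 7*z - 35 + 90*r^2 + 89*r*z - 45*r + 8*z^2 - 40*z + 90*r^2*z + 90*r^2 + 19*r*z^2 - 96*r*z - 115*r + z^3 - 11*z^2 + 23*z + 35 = 180*r^2 - 90*r + z^3 + z^2*(19*r - 3) + z*(90*r^2 - 7*r - 10)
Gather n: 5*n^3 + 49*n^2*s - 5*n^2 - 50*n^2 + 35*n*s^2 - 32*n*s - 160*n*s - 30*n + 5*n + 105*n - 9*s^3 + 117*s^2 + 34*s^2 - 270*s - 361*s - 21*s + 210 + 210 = 5*n^3 + n^2*(49*s - 55) + n*(35*s^2 - 192*s + 80) - 9*s^3 + 151*s^2 - 652*s + 420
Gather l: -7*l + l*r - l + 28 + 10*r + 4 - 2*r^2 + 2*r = l*(r - 8) - 2*r^2 + 12*r + 32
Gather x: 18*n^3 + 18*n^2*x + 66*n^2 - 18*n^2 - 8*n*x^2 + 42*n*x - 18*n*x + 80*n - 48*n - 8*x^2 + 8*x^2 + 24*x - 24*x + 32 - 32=18*n^3 + 48*n^2 - 8*n*x^2 + 32*n + x*(18*n^2 + 24*n)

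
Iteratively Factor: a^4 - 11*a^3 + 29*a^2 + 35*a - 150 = (a - 5)*(a^3 - 6*a^2 - a + 30) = (a - 5)*(a - 3)*(a^2 - 3*a - 10) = (a - 5)^2*(a - 3)*(a + 2)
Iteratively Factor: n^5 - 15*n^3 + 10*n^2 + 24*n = (n - 2)*(n^4 + 2*n^3 - 11*n^2 - 12*n) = n*(n - 2)*(n^3 + 2*n^2 - 11*n - 12) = n*(n - 3)*(n - 2)*(n^2 + 5*n + 4) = n*(n - 3)*(n - 2)*(n + 1)*(n + 4)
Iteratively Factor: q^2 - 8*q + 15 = (q - 5)*(q - 3)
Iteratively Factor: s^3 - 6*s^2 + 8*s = (s - 2)*(s^2 - 4*s) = s*(s - 2)*(s - 4)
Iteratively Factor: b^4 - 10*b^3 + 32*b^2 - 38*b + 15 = (b - 3)*(b^3 - 7*b^2 + 11*b - 5) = (b - 5)*(b - 3)*(b^2 - 2*b + 1) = (b - 5)*(b - 3)*(b - 1)*(b - 1)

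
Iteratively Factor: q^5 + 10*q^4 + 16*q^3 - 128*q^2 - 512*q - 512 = (q + 4)*(q^4 + 6*q^3 - 8*q^2 - 96*q - 128) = (q - 4)*(q + 4)*(q^3 + 10*q^2 + 32*q + 32) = (q - 4)*(q + 4)^2*(q^2 + 6*q + 8) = (q - 4)*(q + 2)*(q + 4)^2*(q + 4)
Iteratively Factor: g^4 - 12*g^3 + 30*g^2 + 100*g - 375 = (g + 3)*(g^3 - 15*g^2 + 75*g - 125) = (g - 5)*(g + 3)*(g^2 - 10*g + 25) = (g - 5)^2*(g + 3)*(g - 5)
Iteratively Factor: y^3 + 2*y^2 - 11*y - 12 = (y + 1)*(y^2 + y - 12) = (y + 1)*(y + 4)*(y - 3)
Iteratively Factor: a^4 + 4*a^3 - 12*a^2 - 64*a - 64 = (a + 4)*(a^3 - 12*a - 16) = (a + 2)*(a + 4)*(a^2 - 2*a - 8) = (a + 2)^2*(a + 4)*(a - 4)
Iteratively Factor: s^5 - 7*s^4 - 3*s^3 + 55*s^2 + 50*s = (s - 5)*(s^4 - 2*s^3 - 13*s^2 - 10*s) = (s - 5)*(s + 2)*(s^3 - 4*s^2 - 5*s) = (s - 5)*(s + 1)*(s + 2)*(s^2 - 5*s) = (s - 5)^2*(s + 1)*(s + 2)*(s)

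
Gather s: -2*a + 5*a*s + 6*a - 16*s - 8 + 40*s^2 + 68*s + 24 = 4*a + 40*s^2 + s*(5*a + 52) + 16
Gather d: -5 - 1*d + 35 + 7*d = 6*d + 30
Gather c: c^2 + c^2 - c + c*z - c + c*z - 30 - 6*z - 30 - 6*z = 2*c^2 + c*(2*z - 2) - 12*z - 60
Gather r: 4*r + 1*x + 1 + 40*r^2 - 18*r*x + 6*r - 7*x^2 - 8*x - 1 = 40*r^2 + r*(10 - 18*x) - 7*x^2 - 7*x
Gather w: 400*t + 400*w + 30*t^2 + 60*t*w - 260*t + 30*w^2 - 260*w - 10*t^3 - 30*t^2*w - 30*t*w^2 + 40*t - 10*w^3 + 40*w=-10*t^3 + 30*t^2 + 180*t - 10*w^3 + w^2*(30 - 30*t) + w*(-30*t^2 + 60*t + 180)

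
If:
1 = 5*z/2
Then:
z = 2/5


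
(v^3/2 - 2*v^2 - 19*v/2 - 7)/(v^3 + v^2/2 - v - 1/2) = (v^2 - 5*v - 14)/(2*v^2 - v - 1)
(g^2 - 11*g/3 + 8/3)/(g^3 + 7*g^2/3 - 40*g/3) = (g - 1)/(g*(g + 5))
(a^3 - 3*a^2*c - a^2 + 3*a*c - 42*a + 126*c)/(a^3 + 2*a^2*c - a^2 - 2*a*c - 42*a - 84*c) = (a - 3*c)/(a + 2*c)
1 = 1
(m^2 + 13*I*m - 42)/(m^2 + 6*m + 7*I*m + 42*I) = (m + 6*I)/(m + 6)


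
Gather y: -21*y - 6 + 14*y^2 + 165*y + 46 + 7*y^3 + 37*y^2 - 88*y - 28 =7*y^3 + 51*y^2 + 56*y + 12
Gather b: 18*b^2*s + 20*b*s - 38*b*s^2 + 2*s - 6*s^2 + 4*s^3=18*b^2*s + b*(-38*s^2 + 20*s) + 4*s^3 - 6*s^2 + 2*s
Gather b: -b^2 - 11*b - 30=-b^2 - 11*b - 30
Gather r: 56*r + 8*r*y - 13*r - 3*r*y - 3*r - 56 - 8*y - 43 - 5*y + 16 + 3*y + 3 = r*(5*y + 40) - 10*y - 80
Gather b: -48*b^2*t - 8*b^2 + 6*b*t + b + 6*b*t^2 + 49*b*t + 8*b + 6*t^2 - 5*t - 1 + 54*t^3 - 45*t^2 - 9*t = b^2*(-48*t - 8) + b*(6*t^2 + 55*t + 9) + 54*t^3 - 39*t^2 - 14*t - 1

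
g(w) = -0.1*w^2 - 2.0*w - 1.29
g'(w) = -0.2*w - 2.0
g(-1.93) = 2.20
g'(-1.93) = -1.61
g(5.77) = -16.16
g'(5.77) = -3.15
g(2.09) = -5.91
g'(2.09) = -2.42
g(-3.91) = 5.00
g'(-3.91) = -1.22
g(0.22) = -1.73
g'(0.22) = -2.04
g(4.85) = -13.34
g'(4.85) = -2.97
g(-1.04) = 0.68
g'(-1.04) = -1.79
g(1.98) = -5.64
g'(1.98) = -2.40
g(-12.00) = 8.31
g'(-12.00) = 0.40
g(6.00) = -16.89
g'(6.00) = -3.20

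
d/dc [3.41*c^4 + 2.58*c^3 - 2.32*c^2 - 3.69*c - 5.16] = 13.64*c^3 + 7.74*c^2 - 4.64*c - 3.69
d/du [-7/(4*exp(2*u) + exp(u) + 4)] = (56*exp(u) + 7)*exp(u)/(4*exp(2*u) + exp(u) + 4)^2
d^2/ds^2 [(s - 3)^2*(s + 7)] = 6*s + 2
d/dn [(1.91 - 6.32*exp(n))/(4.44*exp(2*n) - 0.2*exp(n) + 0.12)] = (28.0608*exp(2*n) - 16.9608*exp(n) - 0.3764)*exp(n)/(19.7136*exp(4*n) - 1.776*exp(3*n) + 1.1056*exp(2*n) - 0.048*exp(n) + 0.0144)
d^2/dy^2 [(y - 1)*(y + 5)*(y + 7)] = 6*y + 22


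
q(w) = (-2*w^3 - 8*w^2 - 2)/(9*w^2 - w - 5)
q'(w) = (1 - 18*w)*(-2*w^3 - 8*w^2 - 2)/(9*w^2 - w - 5)^2 + (-6*w^2 - 16*w)/(9*w^2 - w - 5) = 2*(-9*w^4 + 2*w^3 + 19*w^2 + 58*w - 1)/(81*w^4 - 18*w^3 - 89*w^2 + 10*w + 25)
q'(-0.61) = -57.22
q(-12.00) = 1.77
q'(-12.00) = -0.22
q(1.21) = -2.48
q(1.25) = -2.36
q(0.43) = 0.97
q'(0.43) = 3.85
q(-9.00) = 1.10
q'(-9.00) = -0.22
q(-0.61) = 4.34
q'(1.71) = 0.45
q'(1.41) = 1.34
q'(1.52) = 0.88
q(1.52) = -1.93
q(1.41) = -2.05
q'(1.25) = 2.72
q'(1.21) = 3.35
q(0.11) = 0.42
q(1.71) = -1.81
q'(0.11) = 0.45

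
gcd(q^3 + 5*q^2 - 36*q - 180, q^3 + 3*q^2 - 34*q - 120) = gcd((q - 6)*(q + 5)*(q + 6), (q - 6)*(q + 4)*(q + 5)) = q^2 - q - 30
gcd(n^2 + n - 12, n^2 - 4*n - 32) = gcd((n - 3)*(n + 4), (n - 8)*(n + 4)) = n + 4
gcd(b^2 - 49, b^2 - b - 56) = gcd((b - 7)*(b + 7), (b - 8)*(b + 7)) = b + 7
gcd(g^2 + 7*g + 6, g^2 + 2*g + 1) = g + 1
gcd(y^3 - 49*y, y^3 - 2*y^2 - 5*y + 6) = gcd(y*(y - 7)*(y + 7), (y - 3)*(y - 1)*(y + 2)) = 1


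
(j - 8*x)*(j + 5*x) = j^2 - 3*j*x - 40*x^2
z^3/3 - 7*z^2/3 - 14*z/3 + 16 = (z/3 + 1)*(z - 8)*(z - 2)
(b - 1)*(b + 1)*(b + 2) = b^3 + 2*b^2 - b - 2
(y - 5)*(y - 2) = y^2 - 7*y + 10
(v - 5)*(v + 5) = v^2 - 25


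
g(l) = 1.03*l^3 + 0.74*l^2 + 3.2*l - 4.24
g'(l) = 3.09*l^2 + 1.48*l + 3.2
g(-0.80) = -6.85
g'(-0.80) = 3.99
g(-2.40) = -21.90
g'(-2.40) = 17.45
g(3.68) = 68.89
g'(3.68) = 50.49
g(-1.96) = -15.42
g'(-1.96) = 12.17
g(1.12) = 1.72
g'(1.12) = 8.73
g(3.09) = 43.10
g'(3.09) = 37.28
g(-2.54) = -24.47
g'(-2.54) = 19.38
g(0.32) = -3.11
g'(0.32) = 3.99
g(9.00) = 835.37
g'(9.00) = 266.81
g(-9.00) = -723.97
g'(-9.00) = 240.17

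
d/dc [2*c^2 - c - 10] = 4*c - 1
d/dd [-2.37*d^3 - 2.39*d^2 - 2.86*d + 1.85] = -7.11*d^2 - 4.78*d - 2.86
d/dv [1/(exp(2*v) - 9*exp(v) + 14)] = (9 - 2*exp(v))*exp(v)/(exp(2*v) - 9*exp(v) + 14)^2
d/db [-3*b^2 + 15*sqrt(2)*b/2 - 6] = -6*b + 15*sqrt(2)/2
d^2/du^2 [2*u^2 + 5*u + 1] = 4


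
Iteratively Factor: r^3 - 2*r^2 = (r)*(r^2 - 2*r) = r*(r - 2)*(r)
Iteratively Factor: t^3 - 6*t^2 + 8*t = (t - 4)*(t^2 - 2*t) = t*(t - 4)*(t - 2)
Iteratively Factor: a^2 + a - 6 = (a - 2)*(a + 3)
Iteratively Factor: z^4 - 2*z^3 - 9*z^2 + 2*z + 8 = (z + 1)*(z^3 - 3*z^2 - 6*z + 8) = (z - 1)*(z + 1)*(z^2 - 2*z - 8) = (z - 4)*(z - 1)*(z + 1)*(z + 2)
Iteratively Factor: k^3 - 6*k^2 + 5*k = (k - 1)*(k^2 - 5*k) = (k - 5)*(k - 1)*(k)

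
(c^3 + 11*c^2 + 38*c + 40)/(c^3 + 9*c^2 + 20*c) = (c + 2)/c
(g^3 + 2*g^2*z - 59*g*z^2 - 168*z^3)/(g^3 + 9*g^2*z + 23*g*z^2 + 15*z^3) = (g^2 - g*z - 56*z^2)/(g^2 + 6*g*z + 5*z^2)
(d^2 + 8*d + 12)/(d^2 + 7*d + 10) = (d + 6)/(d + 5)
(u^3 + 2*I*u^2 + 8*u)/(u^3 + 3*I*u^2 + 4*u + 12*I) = u*(u + 4*I)/(u^2 + 5*I*u - 6)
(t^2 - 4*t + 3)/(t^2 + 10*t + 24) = (t^2 - 4*t + 3)/(t^2 + 10*t + 24)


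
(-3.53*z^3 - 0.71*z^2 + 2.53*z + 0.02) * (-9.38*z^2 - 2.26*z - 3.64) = 33.1114*z^5 + 14.6376*z^4 - 9.2776*z^3 - 3.321*z^2 - 9.2544*z - 0.0728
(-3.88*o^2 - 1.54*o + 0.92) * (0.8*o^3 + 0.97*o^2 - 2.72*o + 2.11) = -3.104*o^5 - 4.9956*o^4 + 9.7958*o^3 - 3.1056*o^2 - 5.7518*o + 1.9412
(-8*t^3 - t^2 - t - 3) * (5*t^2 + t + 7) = -40*t^5 - 13*t^4 - 62*t^3 - 23*t^2 - 10*t - 21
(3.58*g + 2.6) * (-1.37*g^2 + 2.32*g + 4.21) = -4.9046*g^3 + 4.7436*g^2 + 21.1038*g + 10.946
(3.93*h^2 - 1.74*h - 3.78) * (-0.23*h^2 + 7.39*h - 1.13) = -0.9039*h^4 + 29.4429*h^3 - 16.4301*h^2 - 25.968*h + 4.2714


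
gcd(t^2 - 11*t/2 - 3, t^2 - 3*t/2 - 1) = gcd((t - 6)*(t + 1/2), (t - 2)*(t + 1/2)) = t + 1/2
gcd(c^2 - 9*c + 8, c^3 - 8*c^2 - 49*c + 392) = c - 8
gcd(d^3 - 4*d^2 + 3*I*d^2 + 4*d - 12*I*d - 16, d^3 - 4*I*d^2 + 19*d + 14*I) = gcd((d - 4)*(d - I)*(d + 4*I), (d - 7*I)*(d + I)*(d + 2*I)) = 1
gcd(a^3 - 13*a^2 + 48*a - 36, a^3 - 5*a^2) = 1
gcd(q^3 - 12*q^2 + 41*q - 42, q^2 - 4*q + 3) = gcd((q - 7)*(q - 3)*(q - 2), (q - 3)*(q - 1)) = q - 3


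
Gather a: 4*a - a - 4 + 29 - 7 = 3*a + 18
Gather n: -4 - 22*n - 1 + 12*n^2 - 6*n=12*n^2 - 28*n - 5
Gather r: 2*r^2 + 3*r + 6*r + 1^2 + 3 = 2*r^2 + 9*r + 4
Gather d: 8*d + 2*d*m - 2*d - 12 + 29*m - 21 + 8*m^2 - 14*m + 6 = d*(2*m + 6) + 8*m^2 + 15*m - 27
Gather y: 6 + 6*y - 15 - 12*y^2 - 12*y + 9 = -12*y^2 - 6*y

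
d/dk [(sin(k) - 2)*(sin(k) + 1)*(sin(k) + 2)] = (3*sin(k)^2 + 2*sin(k) - 4)*cos(k)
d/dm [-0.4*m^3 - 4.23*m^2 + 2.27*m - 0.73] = -1.2*m^2 - 8.46*m + 2.27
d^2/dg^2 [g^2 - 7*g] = 2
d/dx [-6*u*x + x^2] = -6*u + 2*x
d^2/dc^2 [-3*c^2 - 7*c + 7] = -6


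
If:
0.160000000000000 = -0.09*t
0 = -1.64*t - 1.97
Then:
No Solution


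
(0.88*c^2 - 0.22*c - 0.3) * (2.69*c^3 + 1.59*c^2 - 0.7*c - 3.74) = 2.3672*c^5 + 0.8074*c^4 - 1.7728*c^3 - 3.6142*c^2 + 1.0328*c + 1.122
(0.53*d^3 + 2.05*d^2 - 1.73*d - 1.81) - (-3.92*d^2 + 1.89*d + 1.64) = 0.53*d^3 + 5.97*d^2 - 3.62*d - 3.45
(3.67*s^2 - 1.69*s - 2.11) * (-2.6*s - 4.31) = -9.542*s^3 - 11.4237*s^2 + 12.7699*s + 9.0941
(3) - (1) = 2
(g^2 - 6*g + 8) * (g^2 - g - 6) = g^4 - 7*g^3 + 8*g^2 + 28*g - 48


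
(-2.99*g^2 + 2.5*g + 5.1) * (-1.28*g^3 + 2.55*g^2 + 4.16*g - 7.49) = 3.8272*g^5 - 10.8245*g^4 - 12.5914*g^3 + 45.8001*g^2 + 2.491*g - 38.199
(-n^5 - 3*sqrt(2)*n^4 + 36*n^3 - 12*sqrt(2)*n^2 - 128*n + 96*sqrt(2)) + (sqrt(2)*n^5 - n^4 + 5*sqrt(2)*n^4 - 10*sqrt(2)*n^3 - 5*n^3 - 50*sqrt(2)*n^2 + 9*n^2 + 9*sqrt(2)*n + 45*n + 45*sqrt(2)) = -n^5 + sqrt(2)*n^5 - n^4 + 2*sqrt(2)*n^4 - 10*sqrt(2)*n^3 + 31*n^3 - 62*sqrt(2)*n^2 + 9*n^2 - 83*n + 9*sqrt(2)*n + 141*sqrt(2)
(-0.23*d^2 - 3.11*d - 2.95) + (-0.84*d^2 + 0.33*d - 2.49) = -1.07*d^2 - 2.78*d - 5.44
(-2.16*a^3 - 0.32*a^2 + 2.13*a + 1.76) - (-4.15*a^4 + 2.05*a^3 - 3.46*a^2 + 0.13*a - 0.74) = 4.15*a^4 - 4.21*a^3 + 3.14*a^2 + 2.0*a + 2.5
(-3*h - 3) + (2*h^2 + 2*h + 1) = 2*h^2 - h - 2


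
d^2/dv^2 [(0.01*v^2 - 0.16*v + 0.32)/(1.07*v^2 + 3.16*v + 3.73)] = (-0.433992*v^3 + 1.958742*v^2 + 10.32336*v + 7.886514)/(1.225043*v^6 + 10.853652*v^5 + 44.865207*v^4 + 107.225752*v^3 + 156.399273*v^2 + 131.894292*v + 51.895117)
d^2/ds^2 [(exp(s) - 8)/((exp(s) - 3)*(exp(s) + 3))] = (exp(4*s) - 32*exp(3*s) + 54*exp(2*s) - 288*exp(s) + 81)*exp(s)/(exp(6*s) - 27*exp(4*s) + 243*exp(2*s) - 729)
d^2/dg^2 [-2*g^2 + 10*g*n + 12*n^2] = -4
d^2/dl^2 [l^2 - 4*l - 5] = 2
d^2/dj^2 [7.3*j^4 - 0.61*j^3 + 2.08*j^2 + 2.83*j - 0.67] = 87.6*j^2 - 3.66*j + 4.16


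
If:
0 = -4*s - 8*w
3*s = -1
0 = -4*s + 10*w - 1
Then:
No Solution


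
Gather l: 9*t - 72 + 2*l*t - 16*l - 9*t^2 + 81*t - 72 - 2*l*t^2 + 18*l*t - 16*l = l*(-2*t^2 + 20*t - 32) - 9*t^2 + 90*t - 144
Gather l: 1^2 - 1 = 0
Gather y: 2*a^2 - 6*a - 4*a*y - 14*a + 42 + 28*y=2*a^2 - 20*a + y*(28 - 4*a) + 42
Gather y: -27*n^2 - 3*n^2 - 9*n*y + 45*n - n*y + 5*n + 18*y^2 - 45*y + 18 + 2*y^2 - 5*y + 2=-30*n^2 + 50*n + 20*y^2 + y*(-10*n - 50) + 20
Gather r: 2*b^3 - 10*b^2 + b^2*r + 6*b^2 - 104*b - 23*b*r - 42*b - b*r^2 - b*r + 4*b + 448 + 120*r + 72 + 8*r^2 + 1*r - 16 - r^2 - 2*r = 2*b^3 - 4*b^2 - 142*b + r^2*(7 - b) + r*(b^2 - 24*b + 119) + 504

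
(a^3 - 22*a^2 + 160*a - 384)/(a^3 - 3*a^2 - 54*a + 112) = (a^2 - 14*a + 48)/(a^2 + 5*a - 14)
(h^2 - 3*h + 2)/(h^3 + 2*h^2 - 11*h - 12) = (h^2 - 3*h + 2)/(h^3 + 2*h^2 - 11*h - 12)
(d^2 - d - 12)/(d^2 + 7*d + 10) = (d^2 - d - 12)/(d^2 + 7*d + 10)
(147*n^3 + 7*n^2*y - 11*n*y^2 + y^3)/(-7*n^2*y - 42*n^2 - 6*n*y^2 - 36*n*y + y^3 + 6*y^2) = (-21*n^2 - 4*n*y + y^2)/(n*y + 6*n + y^2 + 6*y)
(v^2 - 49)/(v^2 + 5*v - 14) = (v - 7)/(v - 2)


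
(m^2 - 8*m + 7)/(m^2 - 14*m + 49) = (m - 1)/(m - 7)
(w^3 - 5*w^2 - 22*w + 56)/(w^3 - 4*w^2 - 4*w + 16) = (w^2 - 3*w - 28)/(w^2 - 2*w - 8)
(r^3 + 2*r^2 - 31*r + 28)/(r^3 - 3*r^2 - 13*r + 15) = (r^2 + 3*r - 28)/(r^2 - 2*r - 15)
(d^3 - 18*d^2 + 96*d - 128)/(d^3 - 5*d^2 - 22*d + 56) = (d^2 - 16*d + 64)/(d^2 - 3*d - 28)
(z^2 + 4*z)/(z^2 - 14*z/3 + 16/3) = 3*z*(z + 4)/(3*z^2 - 14*z + 16)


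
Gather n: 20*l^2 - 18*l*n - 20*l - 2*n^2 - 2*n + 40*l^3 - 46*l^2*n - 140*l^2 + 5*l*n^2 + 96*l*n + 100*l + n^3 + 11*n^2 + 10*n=40*l^3 - 120*l^2 + 80*l + n^3 + n^2*(5*l + 9) + n*(-46*l^2 + 78*l + 8)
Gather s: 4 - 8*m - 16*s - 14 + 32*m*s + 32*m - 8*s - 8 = 24*m + s*(32*m - 24) - 18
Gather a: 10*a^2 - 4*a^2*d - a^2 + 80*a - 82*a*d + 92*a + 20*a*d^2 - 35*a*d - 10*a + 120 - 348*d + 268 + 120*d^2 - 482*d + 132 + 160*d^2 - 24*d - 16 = a^2*(9 - 4*d) + a*(20*d^2 - 117*d + 162) + 280*d^2 - 854*d + 504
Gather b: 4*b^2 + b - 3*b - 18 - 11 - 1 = 4*b^2 - 2*b - 30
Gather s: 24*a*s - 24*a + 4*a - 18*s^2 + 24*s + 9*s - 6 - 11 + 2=-20*a - 18*s^2 + s*(24*a + 33) - 15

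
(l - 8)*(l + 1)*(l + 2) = l^3 - 5*l^2 - 22*l - 16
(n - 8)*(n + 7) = n^2 - n - 56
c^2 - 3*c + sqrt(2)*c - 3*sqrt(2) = (c - 3)*(c + sqrt(2))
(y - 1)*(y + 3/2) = y^2 + y/2 - 3/2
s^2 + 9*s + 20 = (s + 4)*(s + 5)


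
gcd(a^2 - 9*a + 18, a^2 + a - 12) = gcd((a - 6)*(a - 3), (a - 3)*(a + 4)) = a - 3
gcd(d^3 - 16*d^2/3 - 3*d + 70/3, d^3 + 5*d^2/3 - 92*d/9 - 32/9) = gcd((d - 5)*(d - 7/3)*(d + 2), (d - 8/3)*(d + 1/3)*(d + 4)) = 1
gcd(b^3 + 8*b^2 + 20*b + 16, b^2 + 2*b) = b + 2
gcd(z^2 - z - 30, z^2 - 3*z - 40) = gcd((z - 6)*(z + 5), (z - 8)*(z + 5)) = z + 5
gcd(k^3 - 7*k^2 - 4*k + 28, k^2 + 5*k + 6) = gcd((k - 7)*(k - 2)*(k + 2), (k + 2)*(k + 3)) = k + 2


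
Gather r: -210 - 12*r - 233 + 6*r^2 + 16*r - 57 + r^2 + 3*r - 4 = 7*r^2 + 7*r - 504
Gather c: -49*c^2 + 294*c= -49*c^2 + 294*c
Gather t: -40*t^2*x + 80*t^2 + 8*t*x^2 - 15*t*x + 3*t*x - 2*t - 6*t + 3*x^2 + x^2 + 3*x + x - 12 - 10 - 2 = t^2*(80 - 40*x) + t*(8*x^2 - 12*x - 8) + 4*x^2 + 4*x - 24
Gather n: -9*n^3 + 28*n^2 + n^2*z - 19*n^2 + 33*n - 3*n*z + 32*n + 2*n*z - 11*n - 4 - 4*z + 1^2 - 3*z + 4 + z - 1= -9*n^3 + n^2*(z + 9) + n*(54 - z) - 6*z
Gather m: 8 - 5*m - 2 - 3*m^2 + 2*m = -3*m^2 - 3*m + 6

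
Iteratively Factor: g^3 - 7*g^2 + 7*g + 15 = (g - 3)*(g^2 - 4*g - 5) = (g - 5)*(g - 3)*(g + 1)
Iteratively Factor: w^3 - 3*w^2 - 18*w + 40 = (w - 2)*(w^2 - w - 20) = (w - 5)*(w - 2)*(w + 4)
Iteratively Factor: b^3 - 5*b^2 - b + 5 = (b - 5)*(b^2 - 1) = (b - 5)*(b + 1)*(b - 1)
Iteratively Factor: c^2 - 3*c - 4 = (c + 1)*(c - 4)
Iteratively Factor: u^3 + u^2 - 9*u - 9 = (u + 1)*(u^2 - 9) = (u + 1)*(u + 3)*(u - 3)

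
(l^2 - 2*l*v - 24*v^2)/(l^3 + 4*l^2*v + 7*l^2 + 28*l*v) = (l - 6*v)/(l*(l + 7))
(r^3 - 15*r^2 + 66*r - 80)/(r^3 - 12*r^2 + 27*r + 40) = (r - 2)/(r + 1)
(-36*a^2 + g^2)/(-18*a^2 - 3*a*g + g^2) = (6*a + g)/(3*a + g)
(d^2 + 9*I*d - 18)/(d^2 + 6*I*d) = (d + 3*I)/d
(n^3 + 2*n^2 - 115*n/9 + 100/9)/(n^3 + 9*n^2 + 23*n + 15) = (n^2 - 3*n + 20/9)/(n^2 + 4*n + 3)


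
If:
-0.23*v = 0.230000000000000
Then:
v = -1.00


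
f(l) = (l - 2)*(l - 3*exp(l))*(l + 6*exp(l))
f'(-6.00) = 132.25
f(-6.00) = -287.64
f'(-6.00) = 132.25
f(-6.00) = -287.64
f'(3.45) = -68699.98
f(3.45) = -25408.37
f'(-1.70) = 19.80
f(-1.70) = -5.02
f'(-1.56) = 18.68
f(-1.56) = -2.33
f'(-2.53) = 31.30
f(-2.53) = -25.74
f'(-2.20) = 25.90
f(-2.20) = -16.33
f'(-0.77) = 20.42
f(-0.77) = 12.01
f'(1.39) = 63.25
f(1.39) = 165.60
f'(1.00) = 123.85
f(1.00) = 123.85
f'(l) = (1 - 3*exp(l))*(l - 2)*(l + 6*exp(l)) + (l - 2)*(l - 3*exp(l))*(6*exp(l) + 1) + (l - 3*exp(l))*(l + 6*exp(l))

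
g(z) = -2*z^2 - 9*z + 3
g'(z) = -4*z - 9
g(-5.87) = -13.08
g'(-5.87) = 14.48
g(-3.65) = 9.20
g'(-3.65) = 5.60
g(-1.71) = 12.54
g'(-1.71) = -2.16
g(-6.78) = -27.92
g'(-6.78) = 18.12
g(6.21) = -130.02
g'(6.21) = -33.84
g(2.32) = -28.64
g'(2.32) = -18.28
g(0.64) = -3.58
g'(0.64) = -11.56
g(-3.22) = 11.24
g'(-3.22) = 3.88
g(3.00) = -42.00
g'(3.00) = -21.00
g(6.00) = -123.00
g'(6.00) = -33.00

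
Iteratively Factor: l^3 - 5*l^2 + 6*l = (l - 3)*(l^2 - 2*l) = (l - 3)*(l - 2)*(l)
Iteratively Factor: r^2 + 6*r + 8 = (r + 4)*(r + 2)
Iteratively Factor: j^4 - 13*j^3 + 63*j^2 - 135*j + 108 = (j - 3)*(j^3 - 10*j^2 + 33*j - 36) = (j - 3)^2*(j^2 - 7*j + 12) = (j - 3)^3*(j - 4)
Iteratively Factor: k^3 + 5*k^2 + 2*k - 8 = (k + 4)*(k^2 + k - 2) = (k + 2)*(k + 4)*(k - 1)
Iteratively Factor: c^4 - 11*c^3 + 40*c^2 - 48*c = (c)*(c^3 - 11*c^2 + 40*c - 48) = c*(c - 3)*(c^2 - 8*c + 16) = c*(c - 4)*(c - 3)*(c - 4)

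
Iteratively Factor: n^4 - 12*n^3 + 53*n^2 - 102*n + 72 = (n - 3)*(n^3 - 9*n^2 + 26*n - 24) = (n - 3)^2*(n^2 - 6*n + 8) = (n - 3)^2*(n - 2)*(n - 4)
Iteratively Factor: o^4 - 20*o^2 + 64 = (o + 4)*(o^3 - 4*o^2 - 4*o + 16) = (o - 4)*(o + 4)*(o^2 - 4) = (o - 4)*(o - 2)*(o + 4)*(o + 2)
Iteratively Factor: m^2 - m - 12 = (m + 3)*(m - 4)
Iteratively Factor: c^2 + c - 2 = (c - 1)*(c + 2)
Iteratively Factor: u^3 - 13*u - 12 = (u - 4)*(u^2 + 4*u + 3) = (u - 4)*(u + 3)*(u + 1)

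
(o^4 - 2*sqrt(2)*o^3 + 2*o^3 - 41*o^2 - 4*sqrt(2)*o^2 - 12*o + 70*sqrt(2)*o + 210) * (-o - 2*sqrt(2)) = -o^5 - 2*o^4 + 49*o^3 + 12*sqrt(2)*o^2 + 28*o^2 - 490*o + 24*sqrt(2)*o - 420*sqrt(2)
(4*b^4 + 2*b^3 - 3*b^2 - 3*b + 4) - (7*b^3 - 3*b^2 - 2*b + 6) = 4*b^4 - 5*b^3 - b - 2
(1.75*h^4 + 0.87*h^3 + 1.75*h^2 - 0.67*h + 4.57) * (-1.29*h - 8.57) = -2.2575*h^5 - 16.1198*h^4 - 9.7134*h^3 - 14.1332*h^2 - 0.1534*h - 39.1649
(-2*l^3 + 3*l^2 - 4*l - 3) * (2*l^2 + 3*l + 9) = -4*l^5 - 17*l^3 + 9*l^2 - 45*l - 27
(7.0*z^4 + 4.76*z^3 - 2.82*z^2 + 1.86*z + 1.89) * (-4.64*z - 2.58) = -32.48*z^5 - 40.1464*z^4 + 0.803999999999998*z^3 - 1.3548*z^2 - 13.5684*z - 4.8762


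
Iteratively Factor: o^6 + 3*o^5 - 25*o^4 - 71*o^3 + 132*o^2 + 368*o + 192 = (o + 4)*(o^5 - o^4 - 21*o^3 + 13*o^2 + 80*o + 48) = (o + 1)*(o + 4)*(o^4 - 2*o^3 - 19*o^2 + 32*o + 48) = (o + 1)*(o + 4)^2*(o^3 - 6*o^2 + 5*o + 12) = (o - 3)*(o + 1)*(o + 4)^2*(o^2 - 3*o - 4) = (o - 4)*(o - 3)*(o + 1)*(o + 4)^2*(o + 1)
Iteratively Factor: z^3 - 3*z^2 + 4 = (z + 1)*(z^2 - 4*z + 4) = (z - 2)*(z + 1)*(z - 2)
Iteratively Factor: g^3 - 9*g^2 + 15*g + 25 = (g - 5)*(g^2 - 4*g - 5) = (g - 5)*(g + 1)*(g - 5)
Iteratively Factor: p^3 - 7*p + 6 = (p + 3)*(p^2 - 3*p + 2) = (p - 1)*(p + 3)*(p - 2)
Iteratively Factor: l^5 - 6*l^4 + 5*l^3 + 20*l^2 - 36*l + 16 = (l - 2)*(l^4 - 4*l^3 - 3*l^2 + 14*l - 8) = (l - 2)*(l - 1)*(l^3 - 3*l^2 - 6*l + 8) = (l - 2)*(l - 1)*(l + 2)*(l^2 - 5*l + 4) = (l - 4)*(l - 2)*(l - 1)*(l + 2)*(l - 1)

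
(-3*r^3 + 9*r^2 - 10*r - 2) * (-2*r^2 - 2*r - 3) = 6*r^5 - 12*r^4 + 11*r^3 - 3*r^2 + 34*r + 6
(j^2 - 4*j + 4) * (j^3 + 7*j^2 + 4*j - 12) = j^5 + 3*j^4 - 20*j^3 + 64*j - 48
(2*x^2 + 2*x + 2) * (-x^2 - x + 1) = -2*x^4 - 4*x^3 - 2*x^2 + 2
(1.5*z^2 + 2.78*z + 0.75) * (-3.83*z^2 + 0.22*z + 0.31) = -5.745*z^4 - 10.3174*z^3 - 1.7959*z^2 + 1.0268*z + 0.2325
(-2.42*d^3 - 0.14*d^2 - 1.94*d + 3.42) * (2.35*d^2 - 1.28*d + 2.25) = -5.687*d^5 + 2.7686*d^4 - 9.8248*d^3 + 10.2052*d^2 - 8.7426*d + 7.695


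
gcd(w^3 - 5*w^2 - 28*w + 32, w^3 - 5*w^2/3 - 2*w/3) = 1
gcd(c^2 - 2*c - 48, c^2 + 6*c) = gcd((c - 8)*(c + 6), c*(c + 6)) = c + 6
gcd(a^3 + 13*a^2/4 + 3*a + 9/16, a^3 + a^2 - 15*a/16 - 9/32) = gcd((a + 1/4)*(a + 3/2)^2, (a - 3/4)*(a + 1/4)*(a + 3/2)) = a^2 + 7*a/4 + 3/8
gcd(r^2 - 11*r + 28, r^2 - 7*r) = r - 7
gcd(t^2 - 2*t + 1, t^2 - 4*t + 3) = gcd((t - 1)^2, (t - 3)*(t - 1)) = t - 1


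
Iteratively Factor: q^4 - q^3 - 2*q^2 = (q + 1)*(q^3 - 2*q^2) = q*(q + 1)*(q^2 - 2*q) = q^2*(q + 1)*(q - 2)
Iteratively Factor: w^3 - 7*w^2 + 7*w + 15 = (w - 3)*(w^2 - 4*w - 5) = (w - 5)*(w - 3)*(w + 1)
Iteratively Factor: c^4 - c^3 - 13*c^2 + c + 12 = (c - 4)*(c^3 + 3*c^2 - c - 3) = (c - 4)*(c - 1)*(c^2 + 4*c + 3) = (c - 4)*(c - 1)*(c + 1)*(c + 3)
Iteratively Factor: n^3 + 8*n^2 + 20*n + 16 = (n + 2)*(n^2 + 6*n + 8) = (n + 2)^2*(n + 4)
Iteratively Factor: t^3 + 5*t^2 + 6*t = (t)*(t^2 + 5*t + 6) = t*(t + 3)*(t + 2)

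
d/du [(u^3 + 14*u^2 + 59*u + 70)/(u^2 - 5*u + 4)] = (u^4 - 10*u^3 - 117*u^2 - 28*u + 586)/(u^4 - 10*u^3 + 33*u^2 - 40*u + 16)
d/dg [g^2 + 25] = 2*g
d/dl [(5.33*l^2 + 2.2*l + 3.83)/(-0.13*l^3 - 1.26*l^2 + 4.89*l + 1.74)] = (0.6929*l^4 + 0.572000000000001*l^3 + 30.3294*l^2 + 28.2*l - 14.9007)/(0.0169*l^6 + 0.3276*l^5 + 0.3162*l^4 - 12.7752*l^3 + 19.5273*l^2 + 17.0172*l + 3.0276)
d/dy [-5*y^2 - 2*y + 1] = -10*y - 2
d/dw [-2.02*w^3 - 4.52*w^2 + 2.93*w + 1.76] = -6.06*w^2 - 9.04*w + 2.93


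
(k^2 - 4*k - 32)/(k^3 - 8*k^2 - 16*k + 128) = 1/(k - 4)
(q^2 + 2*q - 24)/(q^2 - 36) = (q - 4)/(q - 6)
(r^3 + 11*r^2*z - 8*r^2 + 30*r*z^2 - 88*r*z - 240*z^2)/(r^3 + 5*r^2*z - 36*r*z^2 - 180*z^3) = (8 - r)/(-r + 6*z)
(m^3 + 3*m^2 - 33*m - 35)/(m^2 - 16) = (m^3 + 3*m^2 - 33*m - 35)/(m^2 - 16)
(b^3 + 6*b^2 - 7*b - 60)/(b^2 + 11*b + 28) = (b^2 + 2*b - 15)/(b + 7)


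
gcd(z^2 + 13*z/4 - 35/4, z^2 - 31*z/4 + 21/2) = z - 7/4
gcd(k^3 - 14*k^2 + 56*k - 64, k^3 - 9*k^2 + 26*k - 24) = k^2 - 6*k + 8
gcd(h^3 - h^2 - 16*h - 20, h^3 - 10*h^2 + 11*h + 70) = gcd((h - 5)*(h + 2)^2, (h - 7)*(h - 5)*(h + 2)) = h^2 - 3*h - 10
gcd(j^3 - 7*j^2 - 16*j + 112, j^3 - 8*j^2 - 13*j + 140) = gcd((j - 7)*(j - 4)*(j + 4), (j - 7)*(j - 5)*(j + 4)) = j^2 - 3*j - 28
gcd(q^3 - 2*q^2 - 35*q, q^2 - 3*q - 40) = q + 5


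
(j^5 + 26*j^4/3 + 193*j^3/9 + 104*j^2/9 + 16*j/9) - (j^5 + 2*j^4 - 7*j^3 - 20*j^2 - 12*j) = 20*j^4/3 + 256*j^3/9 + 284*j^2/9 + 124*j/9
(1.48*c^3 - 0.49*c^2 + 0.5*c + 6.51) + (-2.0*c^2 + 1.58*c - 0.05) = 1.48*c^3 - 2.49*c^2 + 2.08*c + 6.46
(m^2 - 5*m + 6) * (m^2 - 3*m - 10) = m^4 - 8*m^3 + 11*m^2 + 32*m - 60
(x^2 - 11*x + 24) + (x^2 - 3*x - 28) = 2*x^2 - 14*x - 4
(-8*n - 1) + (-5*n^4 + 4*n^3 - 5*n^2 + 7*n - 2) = -5*n^4 + 4*n^3 - 5*n^2 - n - 3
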